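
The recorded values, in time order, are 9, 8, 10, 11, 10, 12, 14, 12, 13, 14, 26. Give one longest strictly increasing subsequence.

Patience tails give the LIS length; then backtrack through the dp parents:
9 → extends → [9]
8 → replaces 9 → [8]
10 → extends → [8, 10]
11 → extends → [8, 10, 11]
10 → already a tail → [8, 10, 11]
12 → extends → [8, 10, 11, 12]
14 → extends → [8, 10, 11, 12, 14]
12 → already a tail → [8, 10, 11, 12, 14]
13 → replaces 14 → [8, 10, 11, 12, 13]
14 → extends → [8, 10, 11, 12, 13, 14]
26 → extends → [8, 10, 11, 12, 13, 14, 26]
Length 7; one witness is 9, 10, 11, 12, 13, 14, 26.

9, 10, 11, 12, 13, 14, 26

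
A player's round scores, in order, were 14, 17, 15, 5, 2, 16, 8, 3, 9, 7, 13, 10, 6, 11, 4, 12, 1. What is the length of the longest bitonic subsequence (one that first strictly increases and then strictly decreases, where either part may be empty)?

8

inc[i] = longest strictly increasing subsequence ending at i; dec[i] = longest strictly decreasing subsequence starting at i:
i:      1  2  3  4  5  6  7  8  9 10 11 12 13 14 15 16 17
a[i]:  14 17 15  5  2 16  8  3  9  7 13 10  6 11  4 12  1
inc:    1  2  2  1  1  3  2  2  3  3  4  4  3  5  3  6  1
dec:    6  7  6  3  2  6  5  2  5  4  5  4  3  3  2  2  1
Best peak at i=2 (value 17): inc=2, dec=7, length 2+7−1 = 8.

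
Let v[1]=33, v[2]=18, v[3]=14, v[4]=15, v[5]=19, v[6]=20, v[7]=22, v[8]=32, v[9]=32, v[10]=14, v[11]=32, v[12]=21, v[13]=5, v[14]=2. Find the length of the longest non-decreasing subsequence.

Track the smallest tail for each achievable length (allowing ties):
33 → extends → [33]
18 → replaces 33 → [18]
14 → replaces 18 → [14]
15 → extends → [14, 15]
19 → extends → [14, 15, 19]
20 → extends → [14, 15, 19, 20]
22 → extends → [14, 15, 19, 20, 22]
32 → extends → [14, 15, 19, 20, 22, 32]
32 → extends → [14, 15, 19, 20, 22, 32, 32]
14 → replaces 15 → [14, 14, 19, 20, 22, 32, 32]
32 → extends → [14, 14, 19, 20, 22, 32, 32, 32]
21 → replaces 22 → [14, 14, 19, 20, 21, 32, 32, 32]
5 → replaces 14 → [5, 14, 19, 20, 21, 32, 32, 32]
2 → replaces 5 → [2, 14, 19, 20, 21, 32, 32, 32]
Eight tails, so the longest non-decreasing subsequence has length 8 (e.g. 14, 15, 19, 20, 22, 32, 32, 32).

8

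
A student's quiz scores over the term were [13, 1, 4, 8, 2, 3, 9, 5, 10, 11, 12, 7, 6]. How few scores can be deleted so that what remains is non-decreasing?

Fewest deletions = n − (longest non-decreasing subsequence).
Patience tails:
13 → extends → [13]
1 → replaces 13 → [1]
4 → extends → [1, 4]
8 → extends → [1, 4, 8]
2 → replaces 4 → [1, 2, 8]
3 → replaces 8 → [1, 2, 3]
9 → extends → [1, 2, 3, 9]
5 → replaces 9 → [1, 2, 3, 5]
10 → extends → [1, 2, 3, 5, 10]
11 → extends → [1, 2, 3, 5, 10, 11]
12 → extends → [1, 2, 3, 5, 10, 11, 12]
7 → replaces 10 → [1, 2, 3, 5, 7, 11, 12]
6 → replaces 7 → [1, 2, 3, 5, 6, 11, 12]
Longest non-decreasing subsequence has length 7, so deletions = 13 − 7 = 6.

6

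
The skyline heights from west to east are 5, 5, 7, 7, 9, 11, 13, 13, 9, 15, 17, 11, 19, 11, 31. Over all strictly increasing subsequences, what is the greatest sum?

Let S[i] be the best sum of a strictly increasing subsequence ending at i:
i:       1   2   3   4   5   6   7   8   9  10  11  12  13  14  15
a[i]:    5   5   7   7   9  11  13  13   9  15  17  11  19  11  31
S:       5   5  12  12  21  32  45  45  21  60  77  32  96  32 127
Maximum is 127 (e.g. 5 + 7 + 9 + 11 + 13 + 15 + 17 + 19 + 31).

127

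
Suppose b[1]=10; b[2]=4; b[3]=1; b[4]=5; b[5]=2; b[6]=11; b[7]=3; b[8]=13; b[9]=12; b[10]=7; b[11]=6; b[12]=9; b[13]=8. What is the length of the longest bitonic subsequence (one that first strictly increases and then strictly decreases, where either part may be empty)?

7

inc[i] = longest strictly increasing subsequence ending at i; dec[i] = longest strictly decreasing subsequence starting at i:
i:      1  2  3  4  5  6  7  8  9 10 11 12 13
b[i]:  10  4  1  5  2 11  3 13 12  7  6  9  8
inc:    1  1  1  2  2  3  3  4  4  4  4  5  5
dec:    3  2  1  2  1  3  1  4  3  2  1  2  1
Best peak at i=8 (value 13): inc=4, dec=4, length 4+4−1 = 7.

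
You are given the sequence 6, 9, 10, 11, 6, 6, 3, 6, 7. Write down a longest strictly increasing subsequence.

6, 9, 10, 11

Patience tails give the LIS length; then backtrack through the dp parents:
6 → extends → [6]
9 → extends → [6, 9]
10 → extends → [6, 9, 10]
11 → extends → [6, 9, 10, 11]
6 → already a tail → [6, 9, 10, 11]
6 → already a tail → [6, 9, 10, 11]
3 → replaces 6 → [3, 9, 10, 11]
6 → replaces 9 → [3, 6, 10, 11]
7 → replaces 10 → [3, 6, 7, 11]
Length 4; one witness is 6, 9, 10, 11.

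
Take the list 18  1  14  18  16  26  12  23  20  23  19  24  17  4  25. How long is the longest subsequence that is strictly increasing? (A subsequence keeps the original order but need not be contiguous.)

Track the smallest tail for each achievable length (strict):
18 → extends → [18]
1 → replaces 18 → [1]
14 → extends → [1, 14]
18 → extends → [1, 14, 18]
16 → replaces 18 → [1, 14, 16]
26 → extends → [1, 14, 16, 26]
12 → replaces 14 → [1, 12, 16, 26]
23 → replaces 26 → [1, 12, 16, 23]
20 → replaces 23 → [1, 12, 16, 20]
23 → extends → [1, 12, 16, 20, 23]
19 → replaces 20 → [1, 12, 16, 19, 23]
24 → extends → [1, 12, 16, 19, 23, 24]
17 → replaces 19 → [1, 12, 16, 17, 23, 24]
4 → replaces 12 → [1, 4, 16, 17, 23, 24]
25 → extends → [1, 4, 16, 17, 23, 24, 25]
Seven tails, so the longest strictly increasing subsequence has length 7 (e.g. 1, 14, 18, 20, 23, 24, 25).

7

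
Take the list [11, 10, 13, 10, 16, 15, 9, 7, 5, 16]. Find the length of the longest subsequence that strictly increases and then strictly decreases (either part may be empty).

inc[i] = longest strictly increasing subsequence ending at i; dec[i] = longest strictly decreasing subsequence starting at i:
i:      1  2  3  4  5  6  7  8  9 10
a[i]:  11 10 13 10 16 15  9  7  5 16
inc:    1  1  2  1  3  3  1  1  1  4
dec:    5  4  5  4  5  4  3  2  1  1
Best peak at i=5 (value 16): inc=3, dec=5, length 3+5−1 = 7.

7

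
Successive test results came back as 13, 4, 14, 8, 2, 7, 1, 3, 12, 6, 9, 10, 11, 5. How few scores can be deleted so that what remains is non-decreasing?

8

Fewest deletions = n − (longest non-decreasing subsequence).
Patience tails:
13 → extends → [13]
4 → replaces 13 → [4]
14 → extends → [4, 14]
8 → replaces 14 → [4, 8]
2 → replaces 4 → [2, 8]
7 → replaces 8 → [2, 7]
1 → replaces 2 → [1, 7]
3 → replaces 7 → [1, 3]
12 → extends → [1, 3, 12]
6 → replaces 12 → [1, 3, 6]
9 → extends → [1, 3, 6, 9]
10 → extends → [1, 3, 6, 9, 10]
11 → extends → [1, 3, 6, 9, 10, 11]
5 → replaces 6 → [1, 3, 5, 9, 10, 11]
Longest non-decreasing subsequence has length 6, so deletions = 14 − 6 = 8.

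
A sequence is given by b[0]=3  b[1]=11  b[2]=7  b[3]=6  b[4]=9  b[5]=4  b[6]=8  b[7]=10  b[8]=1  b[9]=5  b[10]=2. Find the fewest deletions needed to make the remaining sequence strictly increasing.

Fewest deletions = n − (longest strictly increasing subsequence).
i:      0  1  2  3  4  5  6  7  8  9 10
b[i]:   3 11  7  6  9  4  8 10  1  5  2
dp:     1  2  2  2  3  2  3  4  1  3  2
max dp = 4, so deletions = 11 − 4 = 7.

7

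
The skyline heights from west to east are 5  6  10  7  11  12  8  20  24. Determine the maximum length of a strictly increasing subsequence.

Let dp[i] be the length of the longest such subsequence ending at index i:
i:      1  2  3  4  5  6  7  8  9
a[i]:   5  6 10  7 11 12  8 20 24
dp:     1  2  3  3  4  5  4  6  7
Maximum dp value is 7.

7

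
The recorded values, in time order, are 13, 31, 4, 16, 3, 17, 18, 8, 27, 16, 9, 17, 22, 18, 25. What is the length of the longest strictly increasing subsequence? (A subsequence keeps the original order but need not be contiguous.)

6

Track the smallest tail for each achievable length (strict):
13 → extends → [13]
31 → extends → [13, 31]
4 → replaces 13 → [4, 31]
16 → replaces 31 → [4, 16]
3 → replaces 4 → [3, 16]
17 → extends → [3, 16, 17]
18 → extends → [3, 16, 17, 18]
8 → replaces 16 → [3, 8, 17, 18]
27 → extends → [3, 8, 17, 18, 27]
16 → replaces 17 → [3, 8, 16, 18, 27]
9 → replaces 16 → [3, 8, 9, 18, 27]
17 → replaces 18 → [3, 8, 9, 17, 27]
22 → replaces 27 → [3, 8, 9, 17, 22]
18 → replaces 22 → [3, 8, 9, 17, 18]
25 → extends → [3, 8, 9, 17, 18, 25]
Six tails, so the longest strictly increasing subsequence has length 6 (e.g. 13, 16, 17, 18, 22, 25).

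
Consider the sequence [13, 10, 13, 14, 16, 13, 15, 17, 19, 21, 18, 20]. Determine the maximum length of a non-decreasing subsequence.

7

Track the smallest tail for each achievable length (allowing ties):
13 → extends → [13]
10 → replaces 13 → [10]
13 → extends → [10, 13]
14 → extends → [10, 13, 14]
16 → extends → [10, 13, 14, 16]
13 → replaces 14 → [10, 13, 13, 16]
15 → replaces 16 → [10, 13, 13, 15]
17 → extends → [10, 13, 13, 15, 17]
19 → extends → [10, 13, 13, 15, 17, 19]
21 → extends → [10, 13, 13, 15, 17, 19, 21]
18 → replaces 19 → [10, 13, 13, 15, 17, 18, 21]
20 → replaces 21 → [10, 13, 13, 15, 17, 18, 20]
Seven tails, so the longest non-decreasing subsequence has length 7 (e.g. 13, 13, 14, 16, 17, 19, 21).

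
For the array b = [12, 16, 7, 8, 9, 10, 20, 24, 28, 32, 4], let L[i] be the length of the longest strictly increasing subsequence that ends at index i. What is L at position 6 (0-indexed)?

5

dp[i] = 1 + max{dp[j] : j<i, b[j]<b[i]} (or 1 if no such j):
i:      0  1  2  3  4  5  6  7  8  9 10
b[i]:  12 16  7  8  9 10 20 24 28 32  4
dp:     1  2  1  2  3  4  5  6  7  8  1
At index 6 the value is 5.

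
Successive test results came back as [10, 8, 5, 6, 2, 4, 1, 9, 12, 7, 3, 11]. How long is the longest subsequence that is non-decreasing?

Track the smallest tail for each achievable length (allowing ties):
10 → extends → [10]
8 → replaces 10 → [8]
5 → replaces 8 → [5]
6 → extends → [5, 6]
2 → replaces 5 → [2, 6]
4 → replaces 6 → [2, 4]
1 → replaces 2 → [1, 4]
9 → extends → [1, 4, 9]
12 → extends → [1, 4, 9, 12]
7 → replaces 9 → [1, 4, 7, 12]
3 → replaces 4 → [1, 3, 7, 12]
11 → replaces 12 → [1, 3, 7, 11]
Four tails, so the longest non-decreasing subsequence has length 4 (e.g. 5, 6, 9, 12).

4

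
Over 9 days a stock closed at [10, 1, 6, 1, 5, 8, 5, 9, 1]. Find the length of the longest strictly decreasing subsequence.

Negate each value so 'decreasing' becomes 'increasing', then run patience tails on the negated sequence:
-10 → extends → [-10]
-1 → extends → [-10, -1]
-6 → replaces -1 → [-10, -6]
-1 → extends → [-10, -6, -1]
-5 → replaces -1 → [-10, -6, -5]
-8 → replaces -6 → [-10, -8, -5]
-5 → already a tail → [-10, -8, -5]
-9 → replaces -8 → [-10, -9, -5]
-1 → extends → [-10, -9, -5, -1]
Four tails, so the longest strictly decreasing subsequence of the original has length 4.

4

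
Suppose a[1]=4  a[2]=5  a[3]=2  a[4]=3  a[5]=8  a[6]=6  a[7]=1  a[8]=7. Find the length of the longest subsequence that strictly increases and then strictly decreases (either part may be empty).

inc[i] = longest strictly increasing subsequence ending at i; dec[i] = longest strictly decreasing subsequence starting at i:
i:     1 2 3 4 5 6 7 8
a[i]:  4 5 2 3 8 6 1 7
inc:   1 2 1 2 3 3 1 4
dec:   3 3 2 2 3 2 1 1
Best peak at i=5 (value 8): inc=3, dec=3, length 3+3−1 = 5.

5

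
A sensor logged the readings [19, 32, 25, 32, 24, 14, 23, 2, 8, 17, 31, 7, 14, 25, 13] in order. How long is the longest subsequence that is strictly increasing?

4

Track the smallest tail for each achievable length (strict):
19 → extends → [19]
32 → extends → [19, 32]
25 → replaces 32 → [19, 25]
32 → extends → [19, 25, 32]
24 → replaces 25 → [19, 24, 32]
14 → replaces 19 → [14, 24, 32]
23 → replaces 24 → [14, 23, 32]
2 → replaces 14 → [2, 23, 32]
8 → replaces 23 → [2, 8, 32]
17 → replaces 32 → [2, 8, 17]
31 → extends → [2, 8, 17, 31]
7 → replaces 8 → [2, 7, 17, 31]
14 → replaces 17 → [2, 7, 14, 31]
25 → replaces 31 → [2, 7, 14, 25]
13 → replaces 14 → [2, 7, 13, 25]
Four tails, so the longest strictly increasing subsequence has length 4 (e.g. 2, 8, 17, 31).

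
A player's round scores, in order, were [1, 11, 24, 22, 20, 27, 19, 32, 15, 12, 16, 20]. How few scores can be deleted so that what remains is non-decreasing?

Fewest deletions = n − (longest non-decreasing subsequence).
Patience tails:
1 → extends → [1]
11 → extends → [1, 11]
24 → extends → [1, 11, 24]
22 → replaces 24 → [1, 11, 22]
20 → replaces 22 → [1, 11, 20]
27 → extends → [1, 11, 20, 27]
19 → replaces 20 → [1, 11, 19, 27]
32 → extends → [1, 11, 19, 27, 32]
15 → replaces 19 → [1, 11, 15, 27, 32]
12 → replaces 15 → [1, 11, 12, 27, 32]
16 → replaces 27 → [1, 11, 12, 16, 32]
20 → replaces 32 → [1, 11, 12, 16, 20]
Longest non-decreasing subsequence has length 5, so deletions = 12 − 5 = 7.

7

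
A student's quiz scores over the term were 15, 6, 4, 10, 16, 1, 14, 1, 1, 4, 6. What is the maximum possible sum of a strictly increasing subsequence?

Let S[i] be the best sum of a strictly increasing subsequence ending at i:
i:      1  2  3  4  5  6  7  8  9 10 11
a[i]:  15  6  4 10 16  1 14  1  1  4  6
S:     15  6  4 16 32  1 30  1  1  5 11
Maximum is 32 (e.g. 6 + 10 + 16).

32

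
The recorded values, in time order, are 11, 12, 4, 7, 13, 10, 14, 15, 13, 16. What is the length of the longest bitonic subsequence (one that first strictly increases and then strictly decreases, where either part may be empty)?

inc[i] = longest strictly increasing subsequence ending at i; dec[i] = longest strictly decreasing subsequence starting at i:
i:      1  2  3  4  5  6  7  8  9 10
a[i]:  11 12  4  7 13 10 14 15 13 16
inc:    1  2  1  2  3  3  4  5  4  6
dec:    2  2  1  1  2  1  2  2  1  1
Best peak at i=8 (value 15): inc=5, dec=2, length 5+2−1 = 6.

6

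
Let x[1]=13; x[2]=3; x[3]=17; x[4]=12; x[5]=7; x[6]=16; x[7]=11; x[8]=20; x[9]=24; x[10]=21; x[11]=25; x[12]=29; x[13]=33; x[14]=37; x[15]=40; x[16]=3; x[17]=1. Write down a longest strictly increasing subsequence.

Patience tails give the LIS length; then backtrack through the dp parents:
13 → extends → [13]
3 → replaces 13 → [3]
17 → extends → [3, 17]
12 → replaces 17 → [3, 12]
7 → replaces 12 → [3, 7]
16 → extends → [3, 7, 16]
11 → replaces 16 → [3, 7, 11]
20 → extends → [3, 7, 11, 20]
24 → extends → [3, 7, 11, 20, 24]
21 → replaces 24 → [3, 7, 11, 20, 21]
25 → extends → [3, 7, 11, 20, 21, 25]
29 → extends → [3, 7, 11, 20, 21, 25, 29]
33 → extends → [3, 7, 11, 20, 21, 25, 29, 33]
37 → extends → [3, 7, 11, 20, 21, 25, 29, 33, 37]
40 → extends → [3, 7, 11, 20, 21, 25, 29, 33, 37, 40]
3 → already a tail → [3, 7, 11, 20, 21, 25, 29, 33, 37, 40]
1 → replaces 3 → [1, 7, 11, 20, 21, 25, 29, 33, 37, 40]
Length 10; one witness is 3, 12, 16, 20, 24, 25, 29, 33, 37, 40.

3, 12, 16, 20, 24, 25, 29, 33, 37, 40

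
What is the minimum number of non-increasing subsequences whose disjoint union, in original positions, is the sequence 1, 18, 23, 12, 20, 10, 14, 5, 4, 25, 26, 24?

The minimum number of non-increasing subsequences covering a sequence equals the length of its longest strictly increasing subsequence.
LIS length is 5 (e.g. 1, 18, 23, 25, 26), so 5 piles are needed.

5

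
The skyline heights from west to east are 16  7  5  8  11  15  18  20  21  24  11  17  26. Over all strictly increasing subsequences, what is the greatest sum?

Let S[i] be the best sum of a strictly increasing subsequence ending at i:
i:       1   2   3   4   5   6   7   8   9  10  11  12  13
a[i]:   16   7   5   8  11  15  18  20  21  24  11  17  26
S:      16   7   5  15  26  41  59  79 100 124  26  58 150
Maximum is 150 (e.g. 7 + 8 + 11 + 15 + 18 + 20 + 21 + 24 + 26).

150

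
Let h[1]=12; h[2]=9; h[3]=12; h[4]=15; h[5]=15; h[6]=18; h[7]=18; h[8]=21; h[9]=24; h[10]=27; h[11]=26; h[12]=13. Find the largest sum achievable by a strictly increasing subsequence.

Let S[i] be the best sum of a strictly increasing subsequence ending at i:
i:       1   2   3   4   5   6   7   8   9  10  11  12
h[i]:   12   9  12  15  15  18  18  21  24  27  26  13
S:      12   9  21  36  36  54  54  75  99 126 125  34
Maximum is 126 (e.g. 9 + 12 + 15 + 18 + 21 + 24 + 27).

126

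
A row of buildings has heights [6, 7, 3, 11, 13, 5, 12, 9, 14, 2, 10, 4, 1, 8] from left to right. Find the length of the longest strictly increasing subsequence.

5

Track the smallest tail for each achievable length (strict):
6 → extends → [6]
7 → extends → [6, 7]
3 → replaces 6 → [3, 7]
11 → extends → [3, 7, 11]
13 → extends → [3, 7, 11, 13]
5 → replaces 7 → [3, 5, 11, 13]
12 → replaces 13 → [3, 5, 11, 12]
9 → replaces 11 → [3, 5, 9, 12]
14 → extends → [3, 5, 9, 12, 14]
2 → replaces 3 → [2, 5, 9, 12, 14]
10 → replaces 12 → [2, 5, 9, 10, 14]
4 → replaces 5 → [2, 4, 9, 10, 14]
1 → replaces 2 → [1, 4, 9, 10, 14]
8 → replaces 9 → [1, 4, 8, 10, 14]
Five tails, so the longest strictly increasing subsequence has length 5 (e.g. 6, 7, 11, 13, 14).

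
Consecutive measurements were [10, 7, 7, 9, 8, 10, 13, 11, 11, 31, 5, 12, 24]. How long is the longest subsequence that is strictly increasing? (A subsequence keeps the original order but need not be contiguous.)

6

Track the smallest tail for each achievable length (strict):
10 → extends → [10]
7 → replaces 10 → [7]
7 → already a tail → [7]
9 → extends → [7, 9]
8 → replaces 9 → [7, 8]
10 → extends → [7, 8, 10]
13 → extends → [7, 8, 10, 13]
11 → replaces 13 → [7, 8, 10, 11]
11 → already a tail → [7, 8, 10, 11]
31 → extends → [7, 8, 10, 11, 31]
5 → replaces 7 → [5, 8, 10, 11, 31]
12 → replaces 31 → [5, 8, 10, 11, 12]
24 → extends → [5, 8, 10, 11, 12, 24]
Six tails, so the longest strictly increasing subsequence has length 6 (e.g. 7, 9, 10, 11, 12, 24).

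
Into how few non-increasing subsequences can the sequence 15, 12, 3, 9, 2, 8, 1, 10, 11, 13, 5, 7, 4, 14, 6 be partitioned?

The minimum number of non-increasing subsequences covering a sequence equals the length of its longest strictly increasing subsequence.
LIS length is 6 (e.g. 3, 9, 10, 11, 13, 14), so 6 piles are needed.

6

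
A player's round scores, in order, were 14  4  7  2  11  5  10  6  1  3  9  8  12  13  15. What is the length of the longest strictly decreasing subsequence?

5

Negate each value so 'decreasing' becomes 'increasing', then run patience tails on the negated sequence:
-14 → extends → [-14]
-4 → extends → [-14, -4]
-7 → replaces -4 → [-14, -7]
-2 → extends → [-14, -7, -2]
-11 → replaces -7 → [-14, -11, -2]
-5 → replaces -2 → [-14, -11, -5]
-10 → replaces -5 → [-14, -11, -10]
-6 → extends → [-14, -11, -10, -6]
-1 → extends → [-14, -11, -10, -6, -1]
-3 → replaces -1 → [-14, -11, -10, -6, -3]
-9 → replaces -6 → [-14, -11, -10, -9, -3]
-8 → replaces -3 → [-14, -11, -10, -9, -8]
-12 → replaces -11 → [-14, -12, -10, -9, -8]
-13 → replaces -12 → [-14, -13, -10, -9, -8]
-15 → replaces -14 → [-15, -13, -10, -9, -8]
Five tails, so the longest strictly decreasing subsequence of the original has length 5.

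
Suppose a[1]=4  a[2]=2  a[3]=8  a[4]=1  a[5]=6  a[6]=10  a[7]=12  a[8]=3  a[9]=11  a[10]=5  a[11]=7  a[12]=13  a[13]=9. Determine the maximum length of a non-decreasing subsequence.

5

Track the smallest tail for each achievable length (allowing ties):
4 → extends → [4]
2 → replaces 4 → [2]
8 → extends → [2, 8]
1 → replaces 2 → [1, 8]
6 → replaces 8 → [1, 6]
10 → extends → [1, 6, 10]
12 → extends → [1, 6, 10, 12]
3 → replaces 6 → [1, 3, 10, 12]
11 → replaces 12 → [1, 3, 10, 11]
5 → replaces 10 → [1, 3, 5, 11]
7 → replaces 11 → [1, 3, 5, 7]
13 → extends → [1, 3, 5, 7, 13]
9 → replaces 13 → [1, 3, 5, 7, 9]
Five tails, so the longest non-decreasing subsequence has length 5 (e.g. 4, 8, 10, 12, 13).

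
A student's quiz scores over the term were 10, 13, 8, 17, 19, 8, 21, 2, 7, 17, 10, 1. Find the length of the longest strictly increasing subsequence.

Track the smallest tail for each achievable length (strict):
10 → extends → [10]
13 → extends → [10, 13]
8 → replaces 10 → [8, 13]
17 → extends → [8, 13, 17]
19 → extends → [8, 13, 17, 19]
8 → already a tail → [8, 13, 17, 19]
21 → extends → [8, 13, 17, 19, 21]
2 → replaces 8 → [2, 13, 17, 19, 21]
7 → replaces 13 → [2, 7, 17, 19, 21]
17 → already a tail → [2, 7, 17, 19, 21]
10 → replaces 17 → [2, 7, 10, 19, 21]
1 → replaces 2 → [1, 7, 10, 19, 21]
Five tails, so the longest strictly increasing subsequence has length 5 (e.g. 10, 13, 17, 19, 21).

5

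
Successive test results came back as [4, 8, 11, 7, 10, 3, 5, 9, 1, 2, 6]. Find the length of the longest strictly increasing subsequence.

Track the smallest tail for each achievable length (strict):
4 → extends → [4]
8 → extends → [4, 8]
11 → extends → [4, 8, 11]
7 → replaces 8 → [4, 7, 11]
10 → replaces 11 → [4, 7, 10]
3 → replaces 4 → [3, 7, 10]
5 → replaces 7 → [3, 5, 10]
9 → replaces 10 → [3, 5, 9]
1 → replaces 3 → [1, 5, 9]
2 → replaces 5 → [1, 2, 9]
6 → replaces 9 → [1, 2, 6]
Three tails, so the longest strictly increasing subsequence has length 3 (e.g. 4, 8, 11).

3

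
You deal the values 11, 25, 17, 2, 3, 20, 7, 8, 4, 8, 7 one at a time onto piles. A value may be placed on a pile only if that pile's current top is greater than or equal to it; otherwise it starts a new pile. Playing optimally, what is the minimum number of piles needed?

Place each on the leftmost legal pile:
11 → new pile 1 (tops now [11])
25 → new pile 2 (tops now [11, 25])
17 → pile 2 (tops now [11, 17])
2 → pile 1 (tops now [2, 17])
3 → pile 2 (tops now [2, 3])
20 → new pile 3 (tops now [2, 3, 20])
7 → pile 3 (tops now [2, 3, 7])
8 → new pile 4 (tops now [2, 3, 7, 8])
4 → pile 3 (tops now [2, 3, 4, 8])
8 → pile 4 (tops now [2, 3, 4, 8])
7 → pile 4 (tops now [2, 3, 4, 7])
Four piles.

4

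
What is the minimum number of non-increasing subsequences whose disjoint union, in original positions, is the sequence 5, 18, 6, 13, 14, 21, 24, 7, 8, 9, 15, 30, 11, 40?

8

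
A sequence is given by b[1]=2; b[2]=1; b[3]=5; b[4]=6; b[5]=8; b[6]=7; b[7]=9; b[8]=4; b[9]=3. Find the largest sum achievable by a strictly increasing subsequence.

Let S[i] be the best sum of a strictly increasing subsequence ending at i:
i:      1  2  3  4  5  6  7  8  9
b[i]:   2  1  5  6  8  7  9  4  3
S:      2  1  7 13 21 20 30  6  5
Maximum is 30 (e.g. 2 + 5 + 6 + 8 + 9).

30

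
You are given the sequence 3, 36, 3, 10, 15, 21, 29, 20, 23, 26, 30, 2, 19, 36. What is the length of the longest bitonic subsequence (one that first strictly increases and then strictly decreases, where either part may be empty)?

8

inc[i] = longest strictly increasing subsequence ending at i; dec[i] = longest strictly decreasing subsequence starting at i:
i:      1  2  3  4  5  6  7  8  9 10 11 12 13 14
a[i]:   3 36  3 10 15 21 29 20 23 26 30  2 19 36
inc:    1  2  1  2  3  4  5  4  5  6  7  1  4  8
dec:    2  4  2  2  2  3  3  2  2  2  2  1  1  1
Best peak at i=11 (value 30): inc=7, dec=2, length 7+2−1 = 8.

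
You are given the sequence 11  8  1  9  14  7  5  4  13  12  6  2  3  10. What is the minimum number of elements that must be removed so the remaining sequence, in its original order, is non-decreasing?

Fewest deletions = n − (longest non-decreasing subsequence).
i:      1  2  3  4  5  6  7  8  9 10 11 12 13 14
a[i]:  11  8  1  9 14  7  5  4 13 12  6  2  3 10
dp:     1  1  1  2  3  2  2  2  3  3  3  2  3  4
max dp = 4, so deletions = 14 − 4 = 10.

10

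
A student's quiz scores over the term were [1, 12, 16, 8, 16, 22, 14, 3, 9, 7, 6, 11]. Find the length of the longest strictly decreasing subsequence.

Negate each value so 'decreasing' becomes 'increasing', then run patience tails on the negated sequence:
-1 → extends → [-1]
-12 → replaces -1 → [-12]
-16 → replaces -12 → [-16]
-8 → extends → [-16, -8]
-16 → already a tail → [-16, -8]
-22 → replaces -16 → [-22, -8]
-14 → replaces -8 → [-22, -14]
-3 → extends → [-22, -14, -3]
-9 → replaces -3 → [-22, -14, -9]
-7 → extends → [-22, -14, -9, -7]
-6 → extends → [-22, -14, -9, -7, -6]
-11 → replaces -9 → [-22, -14, -11, -7, -6]
Five tails, so the longest strictly decreasing subsequence of the original has length 5.

5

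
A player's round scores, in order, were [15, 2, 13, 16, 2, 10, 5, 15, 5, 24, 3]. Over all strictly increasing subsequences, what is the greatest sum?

55

Let S[i] be the best sum of a strictly increasing subsequence ending at i:
i:      1  2  3  4  5  6  7  8  9 10 11
a[i]:  15  2 13 16  2 10  5 15  5 24  3
S:     15  2 15 31  2 12  7 30  7 55  5
Maximum is 55 (e.g. 2 + 13 + 16 + 24).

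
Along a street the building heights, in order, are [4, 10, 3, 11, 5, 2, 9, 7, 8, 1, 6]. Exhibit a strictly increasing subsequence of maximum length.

Patience tails give the LIS length; then backtrack through the dp parents:
4 → extends → [4]
10 → extends → [4, 10]
3 → replaces 4 → [3, 10]
11 → extends → [3, 10, 11]
5 → replaces 10 → [3, 5, 11]
2 → replaces 3 → [2, 5, 11]
9 → replaces 11 → [2, 5, 9]
7 → replaces 9 → [2, 5, 7]
8 → extends → [2, 5, 7, 8]
1 → replaces 2 → [1, 5, 7, 8]
6 → replaces 7 → [1, 5, 6, 8]
Length 4; one witness is 4, 5, 7, 8.

4, 5, 7, 8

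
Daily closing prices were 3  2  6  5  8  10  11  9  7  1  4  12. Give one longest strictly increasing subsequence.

Patience tails give the LIS length; then backtrack through the dp parents:
3 → extends → [3]
2 → replaces 3 → [2]
6 → extends → [2, 6]
5 → replaces 6 → [2, 5]
8 → extends → [2, 5, 8]
10 → extends → [2, 5, 8, 10]
11 → extends → [2, 5, 8, 10, 11]
9 → replaces 10 → [2, 5, 8, 9, 11]
7 → replaces 8 → [2, 5, 7, 9, 11]
1 → replaces 2 → [1, 5, 7, 9, 11]
4 → replaces 5 → [1, 4, 7, 9, 11]
12 → extends → [1, 4, 7, 9, 11, 12]
Length 6; one witness is 3, 6, 8, 10, 11, 12.

3, 6, 8, 10, 11, 12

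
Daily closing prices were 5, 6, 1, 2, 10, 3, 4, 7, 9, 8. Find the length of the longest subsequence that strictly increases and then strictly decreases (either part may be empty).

7

inc[i] = longest strictly increasing subsequence ending at i; dec[i] = longest strictly decreasing subsequence starting at i:
i:      1  2  3  4  5  6  7  8  9 10
a[i]:   5  6  1  2 10  3  4  7  9  8
inc:    1  2  1  2  3  3  4  5  6  6
dec:    2  2  1  1  3  1  1  1  2  1
Best peak at i=9 (value 9): inc=6, dec=2, length 6+2−1 = 7.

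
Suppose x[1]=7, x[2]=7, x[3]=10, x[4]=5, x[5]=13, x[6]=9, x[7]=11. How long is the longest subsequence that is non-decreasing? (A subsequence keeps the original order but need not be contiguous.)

Track the smallest tail for each achievable length (allowing ties):
7 → extends → [7]
7 → extends → [7, 7]
10 → extends → [7, 7, 10]
5 → replaces 7 → [5, 7, 10]
13 → extends → [5, 7, 10, 13]
9 → replaces 10 → [5, 7, 9, 13]
11 → replaces 13 → [5, 7, 9, 11]
Four tails, so the longest non-decreasing subsequence has length 4 (e.g. 7, 7, 10, 13).

4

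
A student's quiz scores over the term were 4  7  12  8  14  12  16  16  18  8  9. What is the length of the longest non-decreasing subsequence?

Track the smallest tail for each achievable length (allowing ties):
4 → extends → [4]
7 → extends → [4, 7]
12 → extends → [4, 7, 12]
8 → replaces 12 → [4, 7, 8]
14 → extends → [4, 7, 8, 14]
12 → replaces 14 → [4, 7, 8, 12]
16 → extends → [4, 7, 8, 12, 16]
16 → extends → [4, 7, 8, 12, 16, 16]
18 → extends → [4, 7, 8, 12, 16, 16, 18]
8 → replaces 12 → [4, 7, 8, 8, 16, 16, 18]
9 → replaces 16 → [4, 7, 8, 8, 9, 16, 18]
Seven tails, so the longest non-decreasing subsequence has length 7 (e.g. 4, 7, 12, 14, 16, 16, 18).

7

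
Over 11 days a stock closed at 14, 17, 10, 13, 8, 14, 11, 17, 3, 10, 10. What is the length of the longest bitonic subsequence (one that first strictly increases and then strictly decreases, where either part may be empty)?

inc[i] = longest strictly increasing subsequence ending at i; dec[i] = longest strictly decreasing subsequence starting at i:
i:      1  2  3  4  5  6  7  8  9 10 11
a[i]:  14 17 10 13  8 14 11 17  3 10 10
inc:    1  2  1  2  1  3  2  4  1  2  2
dec:    4  4  3  3  2  3  2  2  1  1  1
Best peak at i=2 (value 17): inc=2, dec=4, length 2+4−1 = 5.

5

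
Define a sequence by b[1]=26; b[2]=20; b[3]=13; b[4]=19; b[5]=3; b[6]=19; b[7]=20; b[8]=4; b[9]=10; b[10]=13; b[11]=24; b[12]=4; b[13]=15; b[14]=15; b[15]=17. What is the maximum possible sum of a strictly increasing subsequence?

76

Let S[i] be the best sum of a strictly increasing subsequence ending at i:
i:      1  2  3  4  5  6  7  8  9 10 11 12 13 14 15
b[i]:  26 20 13 19  3 19 20  4 10 13 24  4 15 15 17
S:     26 20 13 32  3 32 52  7 17 30 76  7 45 45 62
Maximum is 76 (e.g. 13 + 19 + 20 + 24).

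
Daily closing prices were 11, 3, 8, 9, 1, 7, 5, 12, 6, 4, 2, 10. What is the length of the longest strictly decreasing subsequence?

6

Negate each value so 'decreasing' becomes 'increasing', then run patience tails on the negated sequence:
-11 → extends → [-11]
-3 → extends → [-11, -3]
-8 → replaces -3 → [-11, -8]
-9 → replaces -8 → [-11, -9]
-1 → extends → [-11, -9, -1]
-7 → replaces -1 → [-11, -9, -7]
-5 → extends → [-11, -9, -7, -5]
-12 → replaces -11 → [-12, -9, -7, -5]
-6 → replaces -5 → [-12, -9, -7, -6]
-4 → extends → [-12, -9, -7, -6, -4]
-2 → extends → [-12, -9, -7, -6, -4, -2]
-10 → replaces -9 → [-12, -10, -7, -6, -4, -2]
Six tails, so the longest strictly decreasing subsequence of the original has length 6.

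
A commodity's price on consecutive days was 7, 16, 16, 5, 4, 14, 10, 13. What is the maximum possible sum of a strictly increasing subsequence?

Let S[i] be the best sum of a strictly increasing subsequence ending at i:
i:      1  2  3  4  5  6  7  8
a[i]:   7 16 16  5  4 14 10 13
S:      7 23 23  5  4 21 17 30
Maximum is 30 (e.g. 7 + 10 + 13).

30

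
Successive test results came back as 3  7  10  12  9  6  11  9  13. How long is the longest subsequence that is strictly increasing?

5

Let dp[i] be the length of the longest such subsequence ending at index i:
i:      1  2  3  4  5  6  7  8  9
a[i]:   3  7 10 12  9  6 11  9 13
dp:     1  2  3  4  3  2  4  3  5
Maximum dp value is 5.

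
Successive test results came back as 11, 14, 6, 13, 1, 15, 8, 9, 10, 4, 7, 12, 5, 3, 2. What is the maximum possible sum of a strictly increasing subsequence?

Let S[i] be the best sum of a strictly increasing subsequence ending at i:
i:      1  2  3  4  5  6  7  8  9 10 11 12 13 14 15
a[i]:  11 14  6 13  1 15  8  9 10  4  7 12  5  3  2
S:     11 25  6 24  1 40 14 23 33  5 13 45 10  4  3
Maximum is 45 (e.g. 6 + 8 + 9 + 10 + 12).

45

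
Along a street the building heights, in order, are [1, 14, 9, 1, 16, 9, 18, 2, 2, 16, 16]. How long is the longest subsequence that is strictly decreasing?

Negate each value so 'decreasing' becomes 'increasing', then run patience tails on the negated sequence:
-1 → extends → [-1]
-14 → replaces -1 → [-14]
-9 → extends → [-14, -9]
-1 → extends → [-14, -9, -1]
-16 → replaces -14 → [-16, -9, -1]
-9 → already a tail → [-16, -9, -1]
-18 → replaces -16 → [-18, -9, -1]
-2 → replaces -1 → [-18, -9, -2]
-2 → already a tail → [-18, -9, -2]
-16 → replaces -9 → [-18, -16, -2]
-16 → already a tail → [-18, -16, -2]
Three tails, so the longest strictly decreasing subsequence of the original has length 3.

3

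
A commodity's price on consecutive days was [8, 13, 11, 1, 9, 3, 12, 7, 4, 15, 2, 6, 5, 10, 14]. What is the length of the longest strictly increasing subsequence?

Let dp[i] be the length of the longest such subsequence ending at index i:
i:      1  2  3  4  5  6  7  8  9 10 11 12 13 14 15
a[i]:   8 13 11  1  9  3 12  7  4 15  2  6  5 10 14
dp:     1  2  2  1  2  2  3  3  3  4  2  4  4  5  6
Maximum dp value is 6.

6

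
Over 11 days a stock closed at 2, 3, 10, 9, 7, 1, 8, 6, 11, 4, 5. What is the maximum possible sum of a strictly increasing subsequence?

Let S[i] be the best sum of a strictly increasing subsequence ending at i:
i:      1  2  3  4  5  6  7  8  9 10 11
a[i]:   2  3 10  9  7  1  8  6 11  4  5
S:      2  5 15 14 12  1 20 11 31  9 14
Maximum is 31 (e.g. 2 + 3 + 7 + 8 + 11).

31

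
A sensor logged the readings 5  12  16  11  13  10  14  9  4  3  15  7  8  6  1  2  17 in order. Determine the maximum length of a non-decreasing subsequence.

Let dp[i] be the length of the longest such subsequence ending at index i:
i:      1  2  3  4  5  6  7  8  9 10 11 12 13 14 15 16 17
a[i]:   5 12 16 11 13 10 14  9  4  3 15  7  8  6  1  2 17
dp:     1  2  3  2  3  2  4  2  1  1  5  2  3  2  1  2  6
Maximum dp value is 6.

6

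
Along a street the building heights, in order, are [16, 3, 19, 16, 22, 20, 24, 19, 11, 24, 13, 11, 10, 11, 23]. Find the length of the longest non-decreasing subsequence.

5

Track the smallest tail for each achievable length (allowing ties):
16 → extends → [16]
3 → replaces 16 → [3]
19 → extends → [3, 19]
16 → replaces 19 → [3, 16]
22 → extends → [3, 16, 22]
20 → replaces 22 → [3, 16, 20]
24 → extends → [3, 16, 20, 24]
19 → replaces 20 → [3, 16, 19, 24]
11 → replaces 16 → [3, 11, 19, 24]
24 → extends → [3, 11, 19, 24, 24]
13 → replaces 19 → [3, 11, 13, 24, 24]
11 → replaces 13 → [3, 11, 11, 24, 24]
10 → replaces 11 → [3, 10, 11, 24, 24]
11 → replaces 24 → [3, 10, 11, 11, 24]
23 → replaces 24 → [3, 10, 11, 11, 23]
Five tails, so the longest non-decreasing subsequence has length 5 (e.g. 16, 19, 22, 24, 24).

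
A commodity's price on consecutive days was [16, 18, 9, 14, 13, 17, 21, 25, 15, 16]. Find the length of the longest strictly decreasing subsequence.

3

Negate each value so 'decreasing' becomes 'increasing', then run patience tails on the negated sequence:
-16 → extends → [-16]
-18 → replaces -16 → [-18]
-9 → extends → [-18, -9]
-14 → replaces -9 → [-18, -14]
-13 → extends → [-18, -14, -13]
-17 → replaces -14 → [-18, -17, -13]
-21 → replaces -18 → [-21, -17, -13]
-25 → replaces -21 → [-25, -17, -13]
-15 → replaces -13 → [-25, -17, -15]
-16 → replaces -15 → [-25, -17, -16]
Three tails, so the longest strictly decreasing subsequence of the original has length 3.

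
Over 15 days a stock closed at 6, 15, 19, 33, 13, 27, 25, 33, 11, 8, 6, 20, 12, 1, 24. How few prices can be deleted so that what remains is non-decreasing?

Fewest deletions = n − (longest non-decreasing subsequence).
Patience tails:
6 → extends → [6]
15 → extends → [6, 15]
19 → extends → [6, 15, 19]
33 → extends → [6, 15, 19, 33]
13 → replaces 15 → [6, 13, 19, 33]
27 → replaces 33 → [6, 13, 19, 27]
25 → replaces 27 → [6, 13, 19, 25]
33 → extends → [6, 13, 19, 25, 33]
11 → replaces 13 → [6, 11, 19, 25, 33]
8 → replaces 11 → [6, 8, 19, 25, 33]
6 → replaces 8 → [6, 6, 19, 25, 33]
20 → replaces 25 → [6, 6, 19, 20, 33]
12 → replaces 19 → [6, 6, 12, 20, 33]
1 → replaces 6 → [1, 6, 12, 20, 33]
24 → replaces 33 → [1, 6, 12, 20, 24]
Longest non-decreasing subsequence has length 5, so deletions = 15 − 5 = 10.

10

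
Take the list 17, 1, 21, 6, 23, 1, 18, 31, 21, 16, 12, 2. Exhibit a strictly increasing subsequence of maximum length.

Patience tails give the LIS length; then backtrack through the dp parents:
17 → extends → [17]
1 → replaces 17 → [1]
21 → extends → [1, 21]
6 → replaces 21 → [1, 6]
23 → extends → [1, 6, 23]
1 → already a tail → [1, 6, 23]
18 → replaces 23 → [1, 6, 18]
31 → extends → [1, 6, 18, 31]
21 → replaces 31 → [1, 6, 18, 21]
16 → replaces 18 → [1, 6, 16, 21]
12 → replaces 16 → [1, 6, 12, 21]
2 → replaces 6 → [1, 2, 12, 21]
Length 4; one witness is 17, 21, 23, 31.

17, 21, 23, 31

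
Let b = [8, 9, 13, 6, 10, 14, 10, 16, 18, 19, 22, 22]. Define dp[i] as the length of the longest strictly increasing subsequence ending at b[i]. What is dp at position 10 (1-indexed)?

dp[i] = 1 + max{dp[j] : j<i, b[j]<b[i]} (or 1 if no such j):
i:      1  2  3  4  5  6  7  8  9 10 11 12
b[i]:   8  9 13  6 10 14 10 16 18 19 22 22
dp:     1  2  3  1  3  4  3  5  6  7  8  8
At index 10 the value is 7.

7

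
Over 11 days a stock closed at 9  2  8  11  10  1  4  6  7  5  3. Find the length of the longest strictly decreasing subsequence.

5

Negate each value so 'decreasing' becomes 'increasing', then run patience tails on the negated sequence:
-9 → extends → [-9]
-2 → extends → [-9, -2]
-8 → replaces -2 → [-9, -8]
-11 → replaces -9 → [-11, -8]
-10 → replaces -8 → [-11, -10]
-1 → extends → [-11, -10, -1]
-4 → replaces -1 → [-11, -10, -4]
-6 → replaces -4 → [-11, -10, -6]
-7 → replaces -6 → [-11, -10, -7]
-5 → extends → [-11, -10, -7, -5]
-3 → extends → [-11, -10, -7, -5, -3]
Five tails, so the longest strictly decreasing subsequence of the original has length 5.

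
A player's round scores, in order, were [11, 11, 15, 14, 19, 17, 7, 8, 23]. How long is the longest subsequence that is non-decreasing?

5

Track the smallest tail for each achievable length (allowing ties):
11 → extends → [11]
11 → extends → [11, 11]
15 → extends → [11, 11, 15]
14 → replaces 15 → [11, 11, 14]
19 → extends → [11, 11, 14, 19]
17 → replaces 19 → [11, 11, 14, 17]
7 → replaces 11 → [7, 11, 14, 17]
8 → replaces 11 → [7, 8, 14, 17]
23 → extends → [7, 8, 14, 17, 23]
Five tails, so the longest non-decreasing subsequence has length 5 (e.g. 11, 11, 15, 19, 23).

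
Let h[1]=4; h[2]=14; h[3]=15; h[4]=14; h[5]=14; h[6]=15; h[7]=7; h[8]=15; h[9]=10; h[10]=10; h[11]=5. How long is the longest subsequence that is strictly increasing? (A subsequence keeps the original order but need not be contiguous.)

Let dp[i] be the length of the longest such subsequence ending at index i:
i:      1  2  3  4  5  6  7  8  9 10 11
h[i]:   4 14 15 14 14 15  7 15 10 10  5
dp:     1  2  3  2  2  3  2  3  3  3  2
Maximum dp value is 3.

3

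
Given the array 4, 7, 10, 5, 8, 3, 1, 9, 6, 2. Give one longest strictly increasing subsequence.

4, 7, 8, 9

Patience tails give the LIS length; then backtrack through the dp parents:
4 → extends → [4]
7 → extends → [4, 7]
10 → extends → [4, 7, 10]
5 → replaces 7 → [4, 5, 10]
8 → replaces 10 → [4, 5, 8]
3 → replaces 4 → [3, 5, 8]
1 → replaces 3 → [1, 5, 8]
9 → extends → [1, 5, 8, 9]
6 → replaces 8 → [1, 5, 6, 9]
2 → replaces 5 → [1, 2, 6, 9]
Length 4; one witness is 4, 7, 8, 9.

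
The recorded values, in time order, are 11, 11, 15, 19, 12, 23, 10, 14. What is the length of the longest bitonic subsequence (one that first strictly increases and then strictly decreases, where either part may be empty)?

inc[i] = longest strictly increasing subsequence ending at i; dec[i] = longest strictly decreasing subsequence starting at i:
i:      1  2  3  4  5  6  7  8
a[i]:  11 11 15 19 12 23 10 14
inc:    1  1  2  3  2  4  1  3
dec:    2  2  3  3  2  2  1  1
Best peak at i=4 (value 19): inc=3, dec=3, length 3+3−1 = 5.

5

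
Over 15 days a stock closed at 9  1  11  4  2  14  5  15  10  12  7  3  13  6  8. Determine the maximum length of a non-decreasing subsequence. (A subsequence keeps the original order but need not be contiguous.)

6

Let dp[i] be the length of the longest such subsequence ending at index i:
i:      1  2  3  4  5  6  7  8  9 10 11 12 13 14 15
a[i]:   9  1 11  4  2 14  5 15 10 12  7  3 13  6  8
dp:     1  1  2  2  2  3  3  4  4  5  4  3  6  4  5
Maximum dp value is 6.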